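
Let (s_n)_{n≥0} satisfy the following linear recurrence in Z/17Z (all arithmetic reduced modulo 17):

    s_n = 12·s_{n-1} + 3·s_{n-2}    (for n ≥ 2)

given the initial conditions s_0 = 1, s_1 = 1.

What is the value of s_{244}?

3

s_2 = 12·1 + 3·1 = 15
s_3 = 12·15 + 3·1 = 13
s_4 = 12·13 + 3·15 = 14
s_5 = 12·14 + 3·13 = 3
s_6 = 12·3 + 3·14 = 10
s_7 = 12·10 + 3·3 = 10
s_8 = 12·10 + 3·10 = 14
s_9 = 12·14 + 3·10 = 11
s_10 = 12·11 + 3·14 = 4
s_11 = 12·4 + 3·11 = 13
s_12 = 12·13 + 3·4 = 15
s_13 = 12·15 + 3·13 = 15
s_14 = 12·15 + 3·15 = 4
s_15 = 12·4 + 3·15 = 8
s_16 = 12·8 + 3·4 = 6
s_17 = 12·6 + 3·8 = 11
s_18 = 12·11 + 3·6 = 14
s_19 = 12·14 + 3·11 = 14
s_20 = 12·14 + 3·14 = 6
s_21 = 12·6 + 3·14 = 12
s_22 = 12·12 + 3·6 = 9
s_23 = 12·9 + 3·12 = 8
s_24 = 12·8 + 3·9 = 4
s_25 = 12·4 + 3·8 = 4
s_26 = 12·4 + 3·4 = 9
s_27 = 12·9 + 3·4 = 1
s_28 = 12·1 + 3·9 = 5
s_29 = 12·5 + 3·1 = 12
s_30 = 12·12 + 3·5 = 6
s_31 = 12·6 + 3·12 = 6
s_32 = 12·6 + 3·6 = 5
s_33 = 12·5 + 3·6 = 10
s_34 = 12·10 + 3·5 = 16
s_35 = 12·16 + 3·10 = 1
s_36 = 12·1 + 3·16 = 9
s_37 = 12·9 + 3·1 = 9
s_38 = 12·9 + 3·9 = 16
s_39 = 12·16 + 3·9 = 15
s_40 = 12·15 + 3·16 = 7
s_41 = 12·7 + 3·15 = 10
s_42 = 12·10 + 3·7 = 5
s_43 = 12·5 + 3·10 = 5
s_44 = 12·5 + 3·5 = 7
s_45 = 12·7 + 3·5 = 14
s_46 = 12·14 + 3·7 = 2
s_47 = 12·2 + 3·14 = 15
s_48 = 12·15 + 3·2 = 16
s_49 = 12·16 + 3·15 = 16
s_50 = 12·16 + 3·16 = 2
s_51 = 12·2 + 3·16 = 4
s_52 = 12·4 + 3·2 = 3
s_53 = 12·3 + 3·4 = 14
s_54 = 12·14 + 3·3 = 7
s_55 = 12·7 + 3·14 = 7
s_56 = 12·7 + 3·7 = 3
s_57 = 12·3 + 3·7 = 6
s_58 = 12·6 + 3·3 = 13
s_59 = 12·13 + 3·6 = 4
s_60 = 12·4 + 3·13 = 2
s_61 = 12·2 + 3·4 = 2
s_62 = 12·2 + 3·2 = 13
s_63 = 12·13 + 3·2 = 9
s_64 = 12·9 + 3·13 = 11
s_65 = 12·11 + 3·9 = 6
s_66 = 12·6 + 3·11 = 3
s_67 = 12·3 + 3·6 = 3
s_68 = 12·3 + 3·3 = 11
s_69 = 12·11 + 3·3 = 5
s_70 = 12·5 + 3·11 = 8
s_71 = 12·8 + 3·5 = 9
s_72 = 12·9 + 3·8 = 13
s_73 = 12·13 + 3·9 = 13
s_74 = 12·13 + 3·13 = 8
s_75 = 12·8 + 3·13 = 16
s_76 = 12·16 + 3·8 = 12
s_77 = 12·12 + 3·16 = 5
s_78 = 12·5 + 3·12 = 11
s_79 = 12·11 + 3·5 = 11
s_80 = 12·11 + 3·11 = 12
s_81 = 12·12 + 3·11 = 7
s_82 = 12·7 + 3·12 = 1
s_83 = 12·1 + 3·7 = 16
s_84 = 12·16 + 3·1 = 8
s_85 = 12·8 + 3·16 = 8
s_86 = 12·8 + 3·8 = 1
s_87 = 12·1 + 3·8 = 2
s_88 = 12·2 + 3·1 = 10
s_89 = 12·10 + 3·2 = 7
s_90 = 12·7 + 3·10 = 12
s_91 = 12·12 + 3·7 = 12
s_92 = 12·12 + 3·12 = 10
s_93 = 12·10 + 3·12 = 3
s_94 = 12·3 + 3·10 = 15
s_95 = 12·15 + 3·3 = 2
s_96 = 12·2 + 3·15 = 1
s_97 = 12·1 + 3·2 = 1
(s_96, s_97) = (1, 1) = (s_0, s_1), so the sequence has period 96.
244 ≡ 52 (mod 96), hence s_244 = s_52 = 3.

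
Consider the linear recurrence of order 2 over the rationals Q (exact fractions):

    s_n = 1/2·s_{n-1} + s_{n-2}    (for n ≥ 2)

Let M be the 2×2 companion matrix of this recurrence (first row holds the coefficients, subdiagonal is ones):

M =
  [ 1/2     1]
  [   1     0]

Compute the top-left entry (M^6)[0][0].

181/64

(M^6)[0][0] is the top entry after applying M 6 times to the unit state (1, 0). Equivalently it is h_{7} for the auxiliary sequence (h_n) obeying the same recurrence with h_1 = 1 and h_i = 0 for 0 ≤ i < 1:
h_2 = 1/2·1 + 1·0 = 1/2
h_3 = 1/2·1/2 + 1·1 = 5/4
h_4 = 1/2·5/4 + 1·1/2 = 9/8
h_5 = 1/2·9/8 + 1·5/4 = 29/16
h_6 = 1/2·29/16 + 1·9/8 = 65/32
h_7 = 1/2·65/32 + 1·29/16 = 181/64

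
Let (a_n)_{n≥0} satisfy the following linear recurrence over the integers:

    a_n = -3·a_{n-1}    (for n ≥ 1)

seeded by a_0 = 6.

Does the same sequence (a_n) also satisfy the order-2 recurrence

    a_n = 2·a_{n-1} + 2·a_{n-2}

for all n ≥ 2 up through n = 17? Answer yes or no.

Terms a_0..a_17: 6, -18, 54, -162, 486, -1458, 4374, -13122, 39366, -118098, 354294, -1062882, 3188646, -9565938, 28697814, -86093442, 258280326, -774840978
n=2: candidate gives -24, actual a_2 = 54 ✗

no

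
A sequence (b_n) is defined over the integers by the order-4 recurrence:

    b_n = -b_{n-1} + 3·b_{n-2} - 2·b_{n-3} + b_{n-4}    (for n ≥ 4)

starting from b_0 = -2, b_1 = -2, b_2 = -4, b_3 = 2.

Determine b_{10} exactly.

b_4 = -1·2 + 3·-4 + -2·-2 + 1·-2 = -12
b_5 = -1·-12 + 3·2 + -2·-4 + 1·-2 = 24
b_6 = -1·24 + 3·-12 + -2·2 + 1·-4 = -68
b_7 = -1·-68 + 3·24 + -2·-12 + 1·2 = 166
b_8 = -1·166 + 3·-68 + -2·24 + 1·-12 = -430
b_9 = -1·-430 + 3·166 + -2·-68 + 1·24 = 1088
b_10 = -1·1088 + 3·-430 + -2·166 + 1·-68 = -2778

-2778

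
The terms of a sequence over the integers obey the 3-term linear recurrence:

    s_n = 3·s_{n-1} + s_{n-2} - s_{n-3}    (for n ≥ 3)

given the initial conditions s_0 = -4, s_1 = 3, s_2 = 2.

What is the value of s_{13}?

1419193

s_3 = 3·2 + 1·3 + -1·-4 = 13
s_4 = 3·13 + 1·2 + -1·3 = 38
s_5 = 3·38 + 1·13 + -1·2 = 125
s_6 = 3·125 + 1·38 + -1·13 = 400
s_7 = 3·400 + 1·125 + -1·38 = 1287
s_8 = 3·1287 + 1·400 + -1·125 = 4136
s_9 = 3·4136 + 1·1287 + -1·400 = 13295
s_10 = 3·13295 + 1·4136 + -1·1287 = 42734
s_11 = 3·42734 + 1·13295 + -1·4136 = 137361
s_12 = 3·137361 + 1·42734 + -1·13295 = 441522
s_13 = 3·441522 + 1·137361 + -1·42734 = 1419193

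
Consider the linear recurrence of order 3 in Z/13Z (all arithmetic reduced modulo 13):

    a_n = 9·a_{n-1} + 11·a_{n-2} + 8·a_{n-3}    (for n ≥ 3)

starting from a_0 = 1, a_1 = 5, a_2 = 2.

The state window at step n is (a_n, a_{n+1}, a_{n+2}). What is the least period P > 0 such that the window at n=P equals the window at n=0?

n=0: window = (1, 5, 2)
n=1: window = (5, 2, 3)
n=2: window = (2, 3, 11)
n=3: window = (3, 11, 5)
n=4: window = (11, 5, 8)
n=5: window = (5, 8, 7)
n=6: window = (8, 7, 9)
n=7: window = (7, 9, 1)
n=8: window = (9, 1, 8)
n=9: window = (1, 8, 12)
n=10: window = (8, 12, 9)
n=11: window = (12, 9, 4)
n=12: window = (9, 4, 10)
n=13: window = (4, 10, 11)
n=14: window = (10, 11, 7)
n=15: window = (11, 7, 4)
n=16: window = (7, 4, 6)
n=17: window = (4, 6, 11)
n=18: window = (6, 11, 2)
n=19: window = (11, 2, 5)
n=20: window = (2, 5, 12)
n=21: window = (5, 12, 10)
n=22: window = (12, 10, 2)
n=23: window = (10, 2, 3)
n=24: window = (2, 3, 12)
n=25: window = (3, 12, 1)
n=26: window = (12, 1, 9)
n=27: window = (1, 9, 6)
n=28: window = (9, 6, 5)
n=29: window = (6, 5, 1)
n=30: window = (5, 1, 8)
n=31: window = (1, 8, 6)
n=32: window = (8, 6, 7)
n=33: window = (6, 7, 11)
n=34: window = (7, 11, 3)
n=35: window = (11, 3, 9)
n=36: window = (3, 9, 7)
n=37: window = (9, 7, 4)
n=38: window = (7, 4, 3)
n=39: window = (4, 3, 10)
n=40: window = (3, 10, 12)
…
n=82: window = (10, 3, 1)
n=83: window = (3, 1, 5)
n=84: window = (1, 5, 2)
window at n=84 equals window at n=0 → period = 84

84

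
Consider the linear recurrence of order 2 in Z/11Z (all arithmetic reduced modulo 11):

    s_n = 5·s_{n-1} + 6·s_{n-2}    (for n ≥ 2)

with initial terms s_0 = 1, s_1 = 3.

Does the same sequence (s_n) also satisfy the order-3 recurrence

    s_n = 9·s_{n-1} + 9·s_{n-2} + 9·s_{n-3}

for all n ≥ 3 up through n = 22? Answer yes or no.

no

Terms s_0..s_22: 1, 3, 10, 2, 4, 10, 8, 1, 9, 7, 1, 3, 10, 2, 4, 10, 8, 1, 9, 7, 1, 3, 10
n=3: candidate gives 5, actual s_3 = 2 ✗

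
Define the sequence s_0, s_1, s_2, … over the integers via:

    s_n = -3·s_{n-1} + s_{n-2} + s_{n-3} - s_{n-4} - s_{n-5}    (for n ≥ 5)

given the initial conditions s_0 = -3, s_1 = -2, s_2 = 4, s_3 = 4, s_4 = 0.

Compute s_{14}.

s_5 = -3·0 + 1·4 + 1·4 + -1·-2 + -1·-3 = 13
s_6 = -3·13 + 1·0 + 1·4 + -1·4 + -1·-2 = -37
s_7 = -3·-37 + 1·13 + 1·0 + -1·4 + -1·4 = 116
s_8 = -3·116 + 1·-37 + 1·13 + -1·0 + -1·4 = -376
s_9 = -3·-376 + 1·116 + 1·-37 + -1·13 + -1·0 = 1194
s_10 = -3·1194 + 1·-376 + 1·116 + -1·-37 + -1·13 = -3818
s_11 = -3·-3818 + 1·1194 + 1·-376 + -1·116 + -1·-37 = 12193
s_12 = -3·12193 + 1·-3818 + 1·1194 + -1·-376 + -1·116 = -38943
s_13 = -3·-38943 + 1·12193 + 1·-3818 + -1·1194 + -1·-376 = 124386
s_14 = -3·124386 + 1·-38943 + 1·12193 + -1·-3818 + -1·1194 = -397284

-397284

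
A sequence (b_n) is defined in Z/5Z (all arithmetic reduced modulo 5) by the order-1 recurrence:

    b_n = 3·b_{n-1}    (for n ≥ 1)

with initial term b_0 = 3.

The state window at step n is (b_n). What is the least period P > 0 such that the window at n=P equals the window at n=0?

4

n=0: window = (3)
n=1: window = (4)
n=2: window = (2)
n=3: window = (1)
n=4: window = (3)
window at n=4 equals window at n=0 → period = 4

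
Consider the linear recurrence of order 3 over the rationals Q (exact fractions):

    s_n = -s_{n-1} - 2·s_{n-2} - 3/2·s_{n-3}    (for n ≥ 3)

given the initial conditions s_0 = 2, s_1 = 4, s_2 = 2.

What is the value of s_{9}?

259/4

s_3 = -1·2 + -2·4 + -3/2·2 = -13
s_4 = -1·-13 + -2·2 + -3/2·4 = 3
s_5 = -1·3 + -2·-13 + -3/2·2 = 20
s_6 = -1·20 + -2·3 + -3/2·-13 = -13/2
s_7 = -1·-13/2 + -2·20 + -3/2·3 = -38
s_8 = -1·-38 + -2·-13/2 + -3/2·20 = 21
s_9 = -1·21 + -2·-38 + -3/2·-13/2 = 259/4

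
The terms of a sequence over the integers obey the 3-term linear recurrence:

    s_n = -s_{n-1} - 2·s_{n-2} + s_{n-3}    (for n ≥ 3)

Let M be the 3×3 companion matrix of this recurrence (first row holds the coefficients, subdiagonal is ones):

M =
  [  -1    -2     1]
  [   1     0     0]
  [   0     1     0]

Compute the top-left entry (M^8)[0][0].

(M^8)[0][0] is the top entry after applying M 8 times to the unit state (1, 0, 0). Equivalently it is h_{10} for the auxiliary sequence (h_n) obeying the same recurrence with h_2 = 1 and h_i = 0 for 0 ≤ i < 2:
h_3 = -1·1 + -2·0 + 1·0 = -1
h_4 = -1·-1 + -2·1 + 1·0 = -1
h_5 = -1·-1 + -2·-1 + 1·1 = 4
h_6 = -1·4 + -2·-1 + 1·-1 = -3
h_7 = -1·-3 + -2·4 + 1·-1 = -6
h_8 = -1·-6 + -2·-3 + 1·4 = 16
h_9 = -1·16 + -2·-6 + 1·-3 = -7
h_10 = -1·-7 + -2·16 + 1·-6 = -31

-31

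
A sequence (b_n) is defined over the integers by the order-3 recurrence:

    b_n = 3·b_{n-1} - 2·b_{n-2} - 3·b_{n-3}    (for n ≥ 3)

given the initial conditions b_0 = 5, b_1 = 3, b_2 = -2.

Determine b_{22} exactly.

58149625

b_3 = 3·-2 + -2·3 + -3·5 = -27
b_4 = 3·-27 + -2·-2 + -3·3 = -86
b_5 = 3·-86 + -2·-27 + -3·-2 = -198
b_6 = 3·-198 + -2·-86 + -3·-27 = -341
b_7 = 3·-341 + -2·-198 + -3·-86 = -369
b_8 = 3·-369 + -2·-341 + -3·-198 = 169
b_9 = 3·169 + -2·-369 + -3·-341 = 2268
b_10 = 3·2268 + -2·169 + -3·-369 = 7573
b_11 = 3·7573 + -2·2268 + -3·169 = 17676
b_12 = 3·17676 + -2·7573 + -3·2268 = 31078
b_13 = 3·31078 + -2·17676 + -3·7573 = 35163
b_14 = 3·35163 + -2·31078 + -3·17676 = -9695
b_15 = 3·-9695 + -2·35163 + -3·31078 = -192645
b_16 = 3·-192645 + -2·-9695 + -3·35163 = -664034
b_17 = 3·-664034 + -2·-192645 + -3·-9695 = -1577727
b_18 = 3·-1577727 + -2·-664034 + -3·-192645 = -2827178
b_19 = 3·-2827178 + -2·-1577727 + -3·-664034 = -3333978
b_20 = 3·-3333978 + -2·-2827178 + -3·-1577727 = 385603
b_21 = 3·385603 + -2·-3333978 + -3·-2827178 = 16306299
b_22 = 3·16306299 + -2·385603 + -3·-3333978 = 58149625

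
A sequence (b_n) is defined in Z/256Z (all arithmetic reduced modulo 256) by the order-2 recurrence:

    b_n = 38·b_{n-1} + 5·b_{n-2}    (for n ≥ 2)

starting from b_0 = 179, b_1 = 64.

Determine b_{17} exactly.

112

b_2 = 38·64 + 5·179 = 255
b_3 = 38·255 + 5·64 = 26
b_4 = 38·26 + 5·255 = 215
b_5 = 38·215 + 5·26 = 108
b_6 = 38·108 + 5·215 = 59
b_7 = 38·59 + 5·108 = 222
b_8 = 38·222 + 5·59 = 27
b_9 = 38·27 + 5·222 = 88
b_10 = 38·88 + 5·27 = 151
b_11 = 38·151 + 5·88 = 34
b_12 = 38·34 + 5·151 = 255
b_13 = 38·255 + 5·34 = 132
b_14 = 38·132 + 5·255 = 147
b_15 = 38·147 + 5·132 = 102
b_16 = 38·102 + 5·147 = 3
b_17 = 38·3 + 5·102 = 112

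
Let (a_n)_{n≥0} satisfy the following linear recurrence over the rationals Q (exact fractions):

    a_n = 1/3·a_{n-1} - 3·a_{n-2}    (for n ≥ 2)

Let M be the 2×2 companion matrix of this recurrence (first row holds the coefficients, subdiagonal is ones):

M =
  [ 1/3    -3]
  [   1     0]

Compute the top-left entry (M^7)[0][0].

-71603/2187

(M^7)[0][0] is the top entry after applying M 7 times to the unit state (1, 0). Equivalently it is h_{8} for the auxiliary sequence (h_n) obeying the same recurrence with h_1 = 1 and h_i = 0 for 0 ≤ i < 1:
h_2 = 1/3·1 + -3·0 = 1/3
h_3 = 1/3·1/3 + -3·1 = -26/9
h_4 = 1/3·-26/9 + -3·1/3 = -53/27
h_5 = 1/3·-53/27 + -3·-26/9 = 649/81
h_6 = 1/3·649/81 + -3·-53/27 = 2080/243
h_7 = 1/3·2080/243 + -3·649/81 = -15443/729
h_8 = 1/3·-15443/729 + -3·2080/243 = -71603/2187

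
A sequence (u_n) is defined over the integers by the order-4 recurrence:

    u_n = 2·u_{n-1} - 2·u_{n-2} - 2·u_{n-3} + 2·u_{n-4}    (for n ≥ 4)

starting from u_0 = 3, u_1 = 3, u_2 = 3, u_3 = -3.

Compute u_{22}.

303168

u_4 = 2·-3 + -2·3 + -2·3 + 2·3 = -12
u_5 = 2·-12 + -2·-3 + -2·3 + 2·3 = -18
u_6 = 2·-18 + -2·-12 + -2·-3 + 2·3 = 0
u_7 = 2·0 + -2·-18 + -2·-12 + 2·-3 = 54
u_8 = 2·54 + -2·0 + -2·-18 + 2·-12 = 120
u_9 = 2·120 + -2·54 + -2·0 + 2·-18 = 96
u_10 = 2·96 + -2·120 + -2·54 + 2·0 = -156
u_11 = 2·-156 + -2·96 + -2·120 + 2·54 = -636
u_12 = 2·-636 + -2·-156 + -2·96 + 2·120 = -912
u_13 = 2·-912 + -2·-636 + -2·-156 + 2·96 = -48
u_14 = 2·-48 + -2·-912 + -2·-636 + 2·-156 = 2688
u_15 = 2·2688 + -2·-48 + -2·-912 + 2·-636 = 6024
u_16 = 2·6024 + -2·2688 + -2·-48 + 2·-912 = 4944
u_17 = 2·4944 + -2·6024 + -2·2688 + 2·-48 = -7632
u_18 = 2·-7632 + -2·4944 + -2·6024 + 2·2688 = -31824
u_19 = 2·-31824 + -2·-7632 + -2·4944 + 2·6024 = -46224
u_20 = 2·-46224 + -2·-31824 + -2·-7632 + 2·4944 = -3648
u_21 = 2·-3648 + -2·-46224 + -2·-31824 + 2·-7632 = 133536
u_22 = 2·133536 + -2·-3648 + -2·-46224 + 2·-31824 = 303168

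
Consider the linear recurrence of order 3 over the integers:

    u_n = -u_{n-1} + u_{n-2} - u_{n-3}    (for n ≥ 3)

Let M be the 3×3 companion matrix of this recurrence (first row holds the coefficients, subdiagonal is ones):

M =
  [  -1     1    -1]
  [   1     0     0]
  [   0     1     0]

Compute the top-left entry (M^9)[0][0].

-149

(M^9)[0][0] is the top entry after applying M 9 times to the unit state (1, 0, 0). Equivalently it is h_{11} for the auxiliary sequence (h_n) obeying the same recurrence with h_2 = 1 and h_i = 0 for 0 ≤ i < 2:
h_3 = -1·1 + 1·0 + -1·0 = -1
h_4 = -1·-1 + 1·1 + -1·0 = 2
h_5 = -1·2 + 1·-1 + -1·1 = -4
h_6 = -1·-4 + 1·2 + -1·-1 = 7
h_7 = -1·7 + 1·-4 + -1·2 = -13
h_8 = -1·-13 + 1·7 + -1·-4 = 24
h_9 = -1·24 + 1·-13 + -1·7 = -44
h_10 = -1·-44 + 1·24 + -1·-13 = 81
h_11 = -1·81 + 1·-44 + -1·24 = -149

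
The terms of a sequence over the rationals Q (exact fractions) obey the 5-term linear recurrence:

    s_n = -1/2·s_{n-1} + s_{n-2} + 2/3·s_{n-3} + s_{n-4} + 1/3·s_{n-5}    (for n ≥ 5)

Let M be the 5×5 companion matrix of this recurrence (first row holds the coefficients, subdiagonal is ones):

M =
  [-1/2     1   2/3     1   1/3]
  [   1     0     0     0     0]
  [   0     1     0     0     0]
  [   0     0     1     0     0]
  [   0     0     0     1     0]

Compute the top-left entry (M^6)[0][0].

(M^6)[0][0] is the top entry after applying M 6 times to the unit state (1, 0, 0, 0, 0). Equivalently it is h_{10} for the auxiliary sequence (h_n) obeying the same recurrence with h_4 = 1 and h_i = 0 for 0 ≤ i < 4:
h_5 = -1/2·1 + 1·0 + 2/3·0 + 1·0 + 1/3·0 = -1/2
h_6 = -1/2·-1/2 + 1·1 + 2/3·0 + 1·0 + 1/3·0 = 5/4
h_7 = -1/2·5/4 + 1·-1/2 + 2/3·1 + 1·0 + 1/3·0 = -11/24
h_8 = -1/2·-11/24 + 1·5/4 + 2/3·-1/2 + 1·1 + 1/3·0 = 103/48
h_9 = -1/2·103/48 + 1·-11/24 + 2/3·5/4 + 1·-1/2 + 1/3·1 = -83/96
h_10 = -1/2·-83/96 + 1·103/48 + 2/3·-11/24 + 1·5/4 + 1/3·-1/2 = 1933/576

1933/576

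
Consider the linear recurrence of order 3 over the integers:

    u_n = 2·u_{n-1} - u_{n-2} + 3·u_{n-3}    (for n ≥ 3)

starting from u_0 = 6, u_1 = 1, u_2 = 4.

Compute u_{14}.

u_3 = 2·4 + -1·1 + 3·6 = 25
u_4 = 2·25 + -1·4 + 3·1 = 49
u_5 = 2·49 + -1·25 + 3·4 = 85
u_6 = 2·85 + -1·49 + 3·25 = 196
u_7 = 2·196 + -1·85 + 3·49 = 454
u_8 = 2·454 + -1·196 + 3·85 = 967
u_9 = 2·967 + -1·454 + 3·196 = 2068
u_10 = 2·2068 + -1·967 + 3·454 = 4531
u_11 = 2·4531 + -1·2068 + 3·967 = 9895
u_12 = 2·9895 + -1·4531 + 3·2068 = 21463
u_13 = 2·21463 + -1·9895 + 3·4531 = 46624
u_14 = 2·46624 + -1·21463 + 3·9895 = 101470

101470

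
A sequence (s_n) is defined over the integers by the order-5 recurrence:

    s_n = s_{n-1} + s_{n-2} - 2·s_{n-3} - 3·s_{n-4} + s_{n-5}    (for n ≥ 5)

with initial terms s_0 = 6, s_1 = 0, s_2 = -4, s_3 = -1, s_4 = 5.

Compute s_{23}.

s_5 = 1·5 + 1·-1 + -2·-4 + -3·0 + 1·6 = 18
s_6 = 1·18 + 1·5 + -2·-1 + -3·-4 + 1·0 = 37
s_7 = 1·37 + 1·18 + -2·5 + -3·-1 + 1·-4 = 44
s_8 = 1·44 + 1·37 + -2·18 + -3·5 + 1·-1 = 29
s_9 = 1·29 + 1·44 + -2·37 + -3·18 + 1·5 = -50
s_10 = 1·-50 + 1·29 + -2·44 + -3·37 + 1·18 = -202
s_11 = 1·-202 + 1·-50 + -2·29 + -3·44 + 1·37 = -405
s_12 = 1·-405 + 1·-202 + -2·-50 + -3·29 + 1·44 = -550
s_13 = 1·-550 + 1·-405 + -2·-202 + -3·-50 + 1·29 = -372
s_14 = 1·-372 + 1·-550 + -2·-405 + -3·-202 + 1·-50 = 444
s_15 = 1·444 + 1·-372 + -2·-550 + -3·-405 + 1·-202 = 2185
s_16 = 1·2185 + 1·444 + -2·-372 + -3·-550 + 1·-405 = 4618
s_17 = 1·4618 + 1·2185 + -2·444 + -3·-372 + 1·-550 = 6481
s_18 = 1·6481 + 1·4618 + -2·2185 + -3·444 + 1·-372 = 5025
s_19 = 1·5025 + 1·6481 + -2·4618 + -3·2185 + 1·444 = -3841
s_20 = 1·-3841 + 1·5025 + -2·6481 + -3·4618 + 1·2185 = -23447
s_21 = 1·-23447 + 1·-3841 + -2·5025 + -3·6481 + 1·4618 = -52163
s_22 = 1·-52163 + 1·-23447 + -2·-3841 + -3·5025 + 1·6481 = -76522
s_23 = 1·-76522 + 1·-52163 + -2·-23447 + -3·-3841 + 1·5025 = -65243

-65243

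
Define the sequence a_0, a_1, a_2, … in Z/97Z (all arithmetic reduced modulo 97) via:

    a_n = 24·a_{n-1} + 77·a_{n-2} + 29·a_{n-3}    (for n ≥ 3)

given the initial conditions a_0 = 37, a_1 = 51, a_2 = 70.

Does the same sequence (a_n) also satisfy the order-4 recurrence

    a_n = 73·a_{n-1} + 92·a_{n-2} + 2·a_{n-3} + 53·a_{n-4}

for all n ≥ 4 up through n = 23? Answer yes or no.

no

Terms a_0..a_23: 37, 51, 70, 84, 58, 93, 16, 12, 46, 67, 66, 26, 83, 88, 42, 6, 13, 52, 95, 65, 4, 96, 35, 6
n=4: candidate gives 85, actual a_4 = 58 ✗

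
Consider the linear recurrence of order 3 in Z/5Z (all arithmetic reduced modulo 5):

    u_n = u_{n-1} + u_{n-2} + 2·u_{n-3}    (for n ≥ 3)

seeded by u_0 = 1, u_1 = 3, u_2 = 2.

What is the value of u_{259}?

1

u_3 = 1·2 + 1·3 + 2·1 = 2
u_4 = 1·2 + 1·2 + 2·3 = 0
u_5 = 1·0 + 1·2 + 2·2 = 1
u_6 = 1·1 + 1·0 + 2·2 = 0
u_7 = 1·0 + 1·1 + 2·0 = 1
u_8 = 1·1 + 1·0 + 2·1 = 3
u_9 = 1·3 + 1·1 + 2·0 = 4
u_10 = 1·4 + 1·3 + 2·1 = 4
u_11 = 1·4 + 1·4 + 2·3 = 4
u_12 = 1·4 + 1·4 + 2·4 = 1
u_13 = 1·1 + 1·4 + 2·4 = 3
u_14 = 1·3 + 1·1 + 2·4 = 2
(u_12, u_13, u_14) = (1, 3, 2) = (u_0, u_1, u_2), so the sequence has period 12.
259 ≡ 7 (mod 12), hence u_259 = u_7 = 1.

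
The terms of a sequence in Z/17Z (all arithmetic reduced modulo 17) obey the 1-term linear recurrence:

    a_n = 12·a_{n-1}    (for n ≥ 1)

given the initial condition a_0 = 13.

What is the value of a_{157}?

12

a_1 = 12·13 = 3
a_2 = 12·3 = 2
a_3 = 12·2 = 7
a_4 = 12·7 = 16
a_5 = 12·16 = 5
a_6 = 12·5 = 9
a_7 = 12·9 = 6
a_8 = 12·6 = 4
a_9 = 12·4 = 14
a_10 = 12·14 = 15
a_11 = 12·15 = 10
a_12 = 12·10 = 1
a_13 = 12·1 = 12
a_14 = 12·12 = 8
a_15 = 12·8 = 11
a_16 = 12·11 = 13
(a_16) = (13) = (a_0), so the sequence has period 16.
157 ≡ 13 (mod 16), hence a_157 = a_13 = 12.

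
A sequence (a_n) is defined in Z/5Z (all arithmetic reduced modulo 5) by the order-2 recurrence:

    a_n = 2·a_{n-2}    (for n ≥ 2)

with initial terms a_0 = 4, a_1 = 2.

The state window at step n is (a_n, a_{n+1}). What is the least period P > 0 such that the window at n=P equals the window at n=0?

8

n=0: window = (4, 2)
n=1: window = (2, 3)
n=2: window = (3, 4)
n=3: window = (4, 1)
n=4: window = (1, 3)
n=5: window = (3, 2)
n=6: window = (2, 1)
n=7: window = (1, 4)
n=8: window = (4, 2)
window at n=8 equals window at n=0 → period = 8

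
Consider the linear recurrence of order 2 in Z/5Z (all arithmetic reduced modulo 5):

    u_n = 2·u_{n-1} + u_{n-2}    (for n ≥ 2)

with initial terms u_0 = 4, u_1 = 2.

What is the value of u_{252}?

4

u_2 = 2·2 + 1·4 = 3
u_3 = 2·3 + 1·2 = 3
u_4 = 2·3 + 1·3 = 4
u_5 = 2·4 + 1·3 = 1
u_6 = 2·1 + 1·4 = 1
u_7 = 2·1 + 1·1 = 3
u_8 = 2·3 + 1·1 = 2
u_9 = 2·2 + 1·3 = 2
u_10 = 2·2 + 1·2 = 1
u_11 = 2·1 + 1·2 = 4
u_12 = 2·4 + 1·1 = 4
u_13 = 2·4 + 1·4 = 2
(u_12, u_13) = (4, 2) = (u_0, u_1), so the sequence has period 12.
252 ≡ 0 (mod 12), hence u_252 = u_0 = 4.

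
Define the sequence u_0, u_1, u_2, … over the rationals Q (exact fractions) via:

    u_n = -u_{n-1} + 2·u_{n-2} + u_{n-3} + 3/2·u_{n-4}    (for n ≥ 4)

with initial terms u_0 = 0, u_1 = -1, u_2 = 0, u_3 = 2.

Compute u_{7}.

41/2

u_4 = -1·2 + 2·0 + 1·-1 + 3/2·0 = -3
u_5 = -1·-3 + 2·2 + 1·0 + 3/2·-1 = 11/2
u_6 = -1·11/2 + 2·-3 + 1·2 + 3/2·0 = -19/2
u_7 = -1·-19/2 + 2·11/2 + 1·-3 + 3/2·2 = 41/2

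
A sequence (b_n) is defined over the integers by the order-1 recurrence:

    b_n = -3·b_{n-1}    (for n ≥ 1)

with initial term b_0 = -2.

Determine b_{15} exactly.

28697814

b_1 = -3·-2 = 6
b_2 = -3·6 = -18
b_3 = -3·-18 = 54
b_4 = -3·54 = -162
b_5 = -3·-162 = 486
b_6 = -3·486 = -1458
b_7 = -3·-1458 = 4374
b_8 = -3·4374 = -13122
b_9 = -3·-13122 = 39366
b_10 = -3·39366 = -118098
b_11 = -3·-118098 = 354294
b_12 = -3·354294 = -1062882
b_13 = -3·-1062882 = 3188646
b_14 = -3·3188646 = -9565938
b_15 = -3·-9565938 = 28697814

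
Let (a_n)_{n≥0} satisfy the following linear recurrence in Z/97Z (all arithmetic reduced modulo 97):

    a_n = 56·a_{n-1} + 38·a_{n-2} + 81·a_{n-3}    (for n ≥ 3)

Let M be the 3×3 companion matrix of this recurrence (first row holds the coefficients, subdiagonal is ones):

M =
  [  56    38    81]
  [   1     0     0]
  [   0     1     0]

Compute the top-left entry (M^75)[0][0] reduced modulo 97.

(M^75)[0][0] is the top entry after applying M 75 times to the unit state (1, 0, 0). Equivalently it is h_{77} for the auxiliary sequence (h_n) obeying the same recurrence with h_2 = 1 and h_i = 0 for 0 ≤ i < 2:
h_3 = 56·1 + 38·0 + 81·0 = 56
h_4 = 56·56 + 38·1 + 81·0 = 70
h_5 = 56·70 + 38·56 + 81·1 = 18
h_6 = 56·18 + 38·70 + 81·56 = 56
h_7 = 56·56 + 38·18 + 81·70 = 81
h_8 = 56·81 + 38·56 + 81·18 = 71
h_9 = 56·71 + 38·81 + 81·56 = 47
h_10 = 56·47 + 38·71 + 81·81 = 57
h_11 = 56·57 + 38·47 + 81·71 = 59
h_12 = 56·59 + 38·57 + 81·47 = 62
h_13 = 56·62 + 38·59 + 81·57 = 49
h_14 = 56·49 + 38·62 + 81·59 = 82
h_15 = 56·82 + 38·49 + 81·62 = 30
h_16 = 56·30 + 38·82 + 81·49 = 35
h_17 = 56·35 + 38·30 + 81·82 = 42
h_18 = 56·42 + 38·35 + 81·30 = 1
h_19 = 56·1 + 38·42 + 81·35 = 25
h_20 = 56·25 + 38·1 + 81·42 = 87
h_21 = 56·87 + 38·25 + 81·1 = 83
h_22 = 56·83 + 38·87 + 81·25 = 85
h_23 = 56·85 + 38·83 + 81·87 = 23
h_24 = 56·23 + 38·85 + 81·83 = 86
h_25 = 56·86 + 38·23 + 81·85 = 62
h_26 = 56·62 + 38·86 + 81·23 = 67
h_27 = 56·67 + 38·62 + 81·86 = 76
h_28 = 56·76 + 38·67 + 81·62 = 87
h_29 = 56·87 + 38·76 + 81·67 = 92
h_30 = 56·92 + 38·87 + 81·76 = 64
h_31 = 56·64 + 38·92 + 81·87 = 62
h_32 = 56·62 + 38·64 + 81·92 = 67
h_33 = 56·67 + 38·62 + 81·64 = 40
h_34 = 56·40 + 38·67 + 81·62 = 11
h_35 = 56·11 + 38·40 + 81·67 = 94
h_36 = 56·94 + 38·11 + 81·40 = 95
h_37 = 56·95 + 38·94 + 81·11 = 83
h_38 = 56·83 + 38·95 + 81·94 = 61
h_39 = 56·61 + 38·83 + 81·95 = 6
h_40 = 56·6 + 38·61 + 81·83 = 65
h_41 = 56·65 + 38·6 + 81·61 = 79
h_42 = 56·79 + 38·65 + 81·6 = 8
h_43 = 56·8 + 38·79 + 81·65 = 82
h_44 = 56·82 + 38·8 + 81·79 = 43
h_45 = 56·43 + 38·82 + 81·8 = 61
h_46 = 56·61 + 38·43 + 81·82 = 52
h_47 = 56·52 + 38·61 + 81·43 = 80
h_48 = 56·80 + 38·52 + 81·61 = 48
h_49 = 56·48 + 38·80 + 81·52 = 46
h_50 = 56·46 + 38·48 + 81·80 = 16
h_51 = 56·16 + 38·46 + 81·48 = 33
h_52 = 56·33 + 38·16 + 81·46 = 71
h_53 = 56·71 + 38·33 + 81·16 = 27
h_54 = 56·27 + 38·71 + 81·33 = 93
h_55 = 56·93 + 38·27 + 81·71 = 54
h_56 = 56·54 + 38·93 + 81·27 = 15
h_57 = 56·15 + 38·54 + 81·93 = 46
h_58 = 56·46 + 38·15 + 81·54 = 51
h_59 = 56·51 + 38·46 + 81·15 = 96
h_60 = 56·96 + 38·51 + 81·46 = 79
h_61 = 56·79 + 38·96 + 81·51 = 78
h_62 = 56·78 + 38·79 + 81·96 = 14
h_63 = 56·14 + 38·78 + 81·79 = 59
h_64 = 56·59 + 38·14 + 81·78 = 66
h_65 = 56·66 + 38·59 + 81·14 = 88
h_66 = 56·88 + 38·66 + 81·59 = 90
h_67 = 56·90 + 38·88 + 81·66 = 53
h_68 = 56·53 + 38·90 + 81·88 = 33
h_69 = 56·33 + 38·53 + 81·90 = 94
h_70 = 56·94 + 38·33 + 81·53 = 44
h_71 = 56·44 + 38·94 + 81·33 = 76
h_72 = 56·76 + 38·44 + 81·94 = 59
h_73 = 56·59 + 38·76 + 81·44 = 56
h_74 = 56·56 + 38·59 + 81·76 = 88
h_75 = 56·88 + 38·56 + 81·59 = 1
h_76 = 56·1 + 38·88 + 81·56 = 79
h_77 = 56·79 + 38·1 + 81·88 = 47

47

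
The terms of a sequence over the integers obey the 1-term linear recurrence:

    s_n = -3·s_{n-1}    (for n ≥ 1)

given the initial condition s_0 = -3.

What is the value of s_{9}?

s_1 = -3·-3 = 9
s_2 = -3·9 = -27
s_3 = -3·-27 = 81
s_4 = -3·81 = -243
s_5 = -3·-243 = 729
s_6 = -3·729 = -2187
s_7 = -3·-2187 = 6561
s_8 = -3·6561 = -19683
s_9 = -3·-19683 = 59049

59049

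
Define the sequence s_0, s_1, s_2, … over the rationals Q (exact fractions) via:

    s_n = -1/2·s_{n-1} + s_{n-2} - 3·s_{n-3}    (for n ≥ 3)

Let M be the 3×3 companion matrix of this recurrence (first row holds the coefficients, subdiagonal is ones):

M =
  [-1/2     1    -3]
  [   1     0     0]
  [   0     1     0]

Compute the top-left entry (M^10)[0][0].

253925/1024

(M^10)[0][0] is the top entry after applying M 10 times to the unit state (1, 0, 0). Equivalently it is h_{12} for the auxiliary sequence (h_n) obeying the same recurrence with h_2 = 1 and h_i = 0 for 0 ≤ i < 2:
h_3 = -1/2·1 + 1·0 + -3·0 = -1/2
h_4 = -1/2·-1/2 + 1·1 + -3·0 = 5/4
h_5 = -1/2·5/4 + 1·-1/2 + -3·1 = -33/8
h_6 = -1/2·-33/8 + 1·5/4 + -3·-1/2 = 77/16
h_7 = -1/2·77/16 + 1·-33/8 + -3·5/4 = -329/32
h_8 = -1/2·-329/32 + 1·77/16 + -3·-33/8 = 1429/64
h_9 = -1/2·1429/64 + 1·-329/32 + -3·77/16 = -4593/128
h_10 = -1/2·-4593/128 + 1·1429/64 + -3·-329/32 = 18205/256
h_11 = -1/2·18205/256 + 1·-4593/128 + -3·1429/64 = -70873/512
h_12 = -1/2·-70873/512 + 1·18205/256 + -3·-4593/128 = 253925/1024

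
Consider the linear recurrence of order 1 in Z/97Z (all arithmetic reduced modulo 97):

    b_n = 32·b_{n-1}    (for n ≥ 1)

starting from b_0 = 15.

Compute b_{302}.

69

b_1 = 32·15 = 92
b_2 = 32·92 = 34
b_3 = 32·34 = 21
b_4 = 32·21 = 90
b_5 = 32·90 = 67
b_6 = 32·67 = 10
b_7 = 32·10 = 29
b_8 = 32·29 = 55
b_9 = 32·55 = 14
b_10 = 32·14 = 60
b_11 = 32·60 = 77
b_12 = 32·77 = 39
b_13 = 32·39 = 84
b_14 = 32·84 = 69
b_15 = 32·69 = 74
b_16 = 32·74 = 40
b_17 = 32·40 = 19
b_18 = 32·19 = 26
b_19 = 32·26 = 56
b_20 = 32·56 = 46
b_21 = 32·46 = 17
b_22 = 32·17 = 59
b_23 = 32·59 = 45
b_24 = 32·45 = 82
b_25 = 32·82 = 5
b_26 = 32·5 = 63
b_27 = 32·63 = 76
b_28 = 32·76 = 7
b_29 = 32·7 = 30
b_30 = 32·30 = 87
b_31 = 32·87 = 68
b_32 = 32·68 = 42
b_33 = 32·42 = 83
b_34 = 32·83 = 37
b_35 = 32·37 = 20
b_36 = 32·20 = 58
b_37 = 32·58 = 13
b_38 = 32·13 = 28
b_39 = 32·28 = 23
b_40 = 32·23 = 57
b_41 = 32·57 = 78
b_42 = 32·78 = 71
b_43 = 32·71 = 41
b_44 = 32·41 = 51
b_45 = 32·51 = 80
b_46 = 32·80 = 38
b_47 = 32·38 = 52
b_48 = 32·52 = 15
(b_48) = (15) = (b_0), so the sequence has period 48.
302 ≡ 14 (mod 48), hence b_302 = b_14 = 69.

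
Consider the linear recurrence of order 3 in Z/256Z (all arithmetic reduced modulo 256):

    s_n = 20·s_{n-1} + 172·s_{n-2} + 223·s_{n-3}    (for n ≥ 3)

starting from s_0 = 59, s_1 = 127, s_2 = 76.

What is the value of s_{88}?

53

s_3 = 20·76 + 172·127 + 223·59 = 169
s_4 = 20·169 + 172·76 + 223·127 = 229
s_5 = 20·229 + 172·169 + 223·76 = 164
s_6 = 20·164 + 172·229 + 223·169 = 227
s_7 = 20·227 + 172·164 + 223·229 = 103
s_8 = 20·103 + 172·227 + 223·164 = 108
s_9 = 20·108 + 172·103 + 223·227 = 97
s_10 = 20·97 + 172·108 + 223·103 = 221
s_11 = 20·221 + 172·97 + 223·108 = 132
s_12 = 20·132 + 172·221 + 223·97 = 75
s_13 = 20·75 + 172·132 + 223·221 = 15
s_14 = 20·15 + 172·75 + 223·132 = 140
s_15 = 20·140 + 172·15 + 223·75 = 89
s_16 = 20·89 + 172·140 + 223·15 = 21
s_17 = 20·21 + 172·89 + 223·140 = 100
s_18 = 20·100 + 172·21 + 223·89 = 115
s_19 = 20·115 + 172·100 + 223·21 = 119
s_20 = 20·119 + 172·115 + 223·100 = 172
s_21 = 20·172 + 172·119 + 223·115 = 145
s_22 = 20·145 + 172·172 + 223·119 = 141
s_23 = 20·141 + 172·145 + 223·172 = 68
s_24 = 20·68 + 172·141 + 223·145 = 91
s_25 = 20·91 + 172·68 + 223·141 = 159
s_26 = 20·159 + 172·91 + 223·68 = 204
s_27 = 20·204 + 172·159 + 223·91 = 9
s_28 = 20·9 + 172·204 + 223·159 = 69
s_29 = 20·69 + 172·9 + 223·204 = 36
s_30 = 20·36 + 172·69 + 223·9 = 3
s_31 = 20·3 + 172·36 + 223·69 = 135
s_32 = 20·135 + 172·3 + 223·36 = 236
s_33 = 20·236 + 172·135 + 223·3 = 193
s_34 = 20·193 + 172·236 + 223·135 = 61
s_35 = 20·61 + 172·193 + 223·236 = 4
s_36 = 20·4 + 172·61 + 223·193 = 107
s_37 = 20·107 + 172·4 + 223·61 = 47
s_38 = 20·47 + 172·107 + 223·4 = 12
s_39 = 20·12 + 172·47 + 223·107 = 185
s_40 = 20·185 + 172·12 + 223·47 = 117
s_41 = 20·117 + 172·185 + 223·12 = 228
s_42 = 20·228 + 172·117 + 223·185 = 147
s_43 = 20·147 + 172·228 + 223·117 = 151
s_44 = 20·151 + 172·147 + 223·228 = 44
s_45 = 20·44 + 172·151 + 223·147 = 241
s_46 = 20·241 + 172·44 + 223·151 = 237
s_47 = 20·237 + 172·241 + 223·44 = 196
s_48 = 20·196 + 172·237 + 223·241 = 123
s_49 = 20·123 + 172·196 + 223·237 = 191
s_50 = 20·191 + 172·123 + 223·196 = 76
s_51 = 20·76 + 172·191 + 223·123 = 105
s_52 = 20·105 + 172·76 + 223·191 = 165
s_53 = 20·165 + 172·105 + 223·76 = 164
s_54 = 20·164 + 172·165 + 223·105 = 35
s_55 = 20·35 + 172·164 + 223·165 = 167
s_56 = 20·167 + 172·35 + 223·164 = 108
s_57 = 20·108 + 172·167 + 223·35 = 33
s_58 = 20·33 + 172·108 + 223·167 = 157
s_59 = 20·157 + 172·33 + 223·108 = 132
s_60 = 20·132 + 172·157 + 223·33 = 139
s_61 = 20·139 + 172·132 + 223·157 = 79
s_62 = 20·79 + 172·139 + 223·132 = 140
s_63 = 20·140 + 172·79 + 223·139 = 25
s_64 = 20·25 + 172·140 + 223·79 = 213
s_65 = 20·213 + 172·25 + 223·140 = 100
s_66 = 20·100 + 172·213 + 223·25 = 179
s_67 = 20·179 + 172·100 + 223·213 = 183
s_68 = 20·183 + 172·179 + 223·100 = 172
s_69 = 20·172 + 172·183 + 223·179 = 81
s_70 = 20·81 + 172·172 + 223·183 = 77
s_71 = 20·77 + 172·81 + 223·172 = 68
s_72 = 20·68 + 172·77 + 223·81 = 155
s_73 = 20·155 + 172·68 + 223·77 = 223
s_74 = 20·223 + 172·155 + 223·68 = 204
s_75 = 20·204 + 172·223 + 223·155 = 201
s_76 = 20·201 + 172·204 + 223·223 = 5
s_77 = 20·5 + 172·201 + 223·204 = 36
s_78 = 20·36 + 172·5 + 223·201 = 67
s_79 = 20·67 + 172·36 + 223·5 = 199
s_80 = 20·199 + 172·67 + 223·36 = 236
s_81 = 20·236 + 172·199 + 223·67 = 129
s_82 = 20·129 + 172·236 + 223·199 = 253
s_83 = 20·253 + 172·129 + 223·236 = 4
s_84 = 20·4 + 172·253 + 223·129 = 171
s_85 = 20·171 + 172·4 + 223·253 = 111
s_86 = 20·111 + 172·171 + 223·4 = 12
s_87 = 20·12 + 172·111 + 223·171 = 121
s_88 = 20·121 + 172·12 + 223·111 = 53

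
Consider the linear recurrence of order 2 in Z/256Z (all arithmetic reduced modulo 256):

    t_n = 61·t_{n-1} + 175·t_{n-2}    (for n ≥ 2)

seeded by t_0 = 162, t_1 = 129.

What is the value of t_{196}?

27

t_2 = 61·129 + 175·162 = 123
t_3 = 61·123 + 175·129 = 126
t_4 = 61·126 + 175·123 = 27
t_5 = 61·27 + 175·126 = 145
t_6 = 61·145 + 175·27 = 2
t_7 = 61·2 + 175·145 = 153
Continuing the recurrence:
  t_8 = 211;  t_9 = 222;  t_10 = 35;  t_11 = 25;  t_12 = 226;  t_13 = 241
  t_14 = 235;  t_15 = 190;  t_16 = 235;  t_17 = 225;  t_18 = 66;  t_19 = 137
  t_20 = 195;  t_21 = 30;  t_22 = 115;  t_23 = 233;  t_24 = 34;  t_25 = 97
  t_26 = 91;  t_27 = 254;  t_28 = 187;  t_29 = 49;  t_30 = 130;  t_31 = 121
  t_32 = 179;  t_33 = 94;  t_34 = 195;  t_35 = 185;  t_36 = 98;  t_37 = 209
  t_38 = 203;  t_39 = 62;  t_40 = 139;  t_41 = 129;  t_42 = 194;  t_43 = 105
  t_44 = 163;  t_45 = 158;  t_46 = 19;  t_47 = 137;  t_48 = 162;  t_49 = 65
  t_50 = 59;  t_51 = 126;  t_52 = 91;  t_53 = 209;  t_54 = 2;  t_55 = 89
  t_56 = 147;  t_57 = 222;  t_58 = 99;  t_59 = 89;  t_60 = 226;  t_61 = 177
  t_62 = 171;  t_63 = 190;  t_64 = 43;  t_65 = 33;  t_66 = 66;  t_67 = 73
  t_68 = 131;  t_69 = 30;  t_70 = 179;  t_71 = 41;  t_72 = 34;  t_73 = 33
  t_74 = 27;  t_75 = 254;  t_76 = 251;  t_77 = 113;  t_78 = 130;  t_79 = 57
  t_80 = 115;  t_81 = 94;  t_82 = 3;  t_83 = 249;  t_84 = 98;  t_85 = 145
  t_86 = 139;  t_87 = 62;  t_88 = 203;  t_89 = 193;  t_90 = 194;  t_91 = 41
  t_92 = 99;  t_93 = 158;  t_94 = 83;  t_95 = 201;  t_96 = 162;  t_97 = 1
  t_98 = 251;  t_99 = 126;  t_100 = 155;  t_101 = 17;  t_102 = 2;  t_103 = 25
  t_104 = 83;  t_105 = 222;  t_106 = 163;  t_107 = 153;  t_108 = 226;  t_109 = 113
  t_110 = 107;  t_111 = 190;  t_112 = 107;  t_113 = 97;  t_114 = 66;  t_115 = 9
  t_116 = 67;  t_117 = 30;  t_118 = 243;  t_119 = 105;  t_120 = 34;  t_121 = 225
  t_122 = 219;  t_123 = 254;  t_124 = 59;  t_125 = 177;  t_126 = 130;  t_127 = 249
  t_128 = 51;  t_129 = 94;  t_130 = 67;  t_131 = 57;  t_132 = 98;  t_133 = 81
  t_134 = 75;  t_135 = 62;  t_136 = 11;  t_137 = 1;  t_138 = 194;  t_139 = 233
  t_140 = 35;  t_141 = 158;  t_142 = 147;  t_143 = 9;  t_144 = 162;  t_145 = 193
  t_146 = 187;  t_147 = 126;  t_148 = 219;  t_149 = 81;  t_150 = 2;  t_151 = 217
  t_152 = 19;  t_153 = 222;  t_154 = 227;  t_155 = 217;  t_156 = 226;  t_157 = 49
  t_158 = 43;  t_159 = 190;  t_160 = 171;  t_161 = 161;  t_162 = 66;  t_163 = 201
  t_164 = 3;  t_165 = 30;  t_166 = 51;  t_167 = 169;  t_168 = 34;  t_169 = 161
  t_170 = 155;  t_171 = 254;  t_172 = 123;  t_173 = 241;  t_174 = 130;  t_175 = 185
  t_176 = 243;  t_177 = 94;  t_178 = 131;  t_179 = 121;  t_180 = 98;  t_181 = 17
  t_182 = 11;  t_183 = 62;  t_184 = 75;  t_185 = 65;  t_186 = 194;  t_187 = 169
  t_188 = 227;  t_189 = 158;  t_190 = 211;  t_191 = 73;  t_192 = 162;  t_193 = 129
  t_194 = 123
t_195 = 61·123 + 175·129 = 126
t_196 = 61·126 + 175·123 = 27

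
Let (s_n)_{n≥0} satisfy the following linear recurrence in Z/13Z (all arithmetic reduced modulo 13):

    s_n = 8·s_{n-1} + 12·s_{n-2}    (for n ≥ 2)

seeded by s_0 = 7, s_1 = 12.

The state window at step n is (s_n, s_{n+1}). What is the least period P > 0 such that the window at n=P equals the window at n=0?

n=0: window = (7, 12)
n=1: window = (12, 11)
n=2: window = (11, 11)
n=3: window = (11, 12)
n=4: window = (12, 7)
n=5: window = (7, 5)
n=6: window = (5, 7)
n=7: window = (7, 12)
window at n=7 equals window at n=0 → period = 7

7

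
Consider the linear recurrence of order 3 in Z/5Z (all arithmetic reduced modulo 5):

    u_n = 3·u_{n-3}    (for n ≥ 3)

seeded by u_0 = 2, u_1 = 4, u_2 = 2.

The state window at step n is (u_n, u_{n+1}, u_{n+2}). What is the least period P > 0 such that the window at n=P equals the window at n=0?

12

n=0: window = (2, 4, 2)
n=1: window = (4, 2, 1)
n=2: window = (2, 1, 2)
n=3: window = (1, 2, 1)
n=4: window = (2, 1, 3)
n=5: window = (1, 3, 1)
n=6: window = (3, 1, 3)
n=7: window = (1, 3, 4)
n=8: window = (3, 4, 3)
n=9: window = (4, 3, 4)
n=10: window = (3, 4, 2)
n=11: window = (4, 2, 4)
n=12: window = (2, 4, 2)
window at n=12 equals window at n=0 → period = 12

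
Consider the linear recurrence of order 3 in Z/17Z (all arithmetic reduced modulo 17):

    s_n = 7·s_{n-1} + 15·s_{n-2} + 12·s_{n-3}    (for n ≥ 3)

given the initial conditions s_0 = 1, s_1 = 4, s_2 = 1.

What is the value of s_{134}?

s_3 = 7·1 + 15·4 + 12·1 = 11
s_4 = 7·11 + 15·1 + 12·4 = 4
s_5 = 7·4 + 15·11 + 12·1 = 1
s_6 = 7·1 + 15·4 + 12·11 = 12
s_7 = 7·12 + 15·1 + 12·4 = 11
s_8 = 7·11 + 15·12 + 12·1 = 14
s_9 = 7·14 + 15·11 + 12·12 = 16
s_10 = 7·16 + 15·14 + 12·11 = 12
s_11 = 7·12 + 15·16 + 12·14 = 16
s_12 = 7·16 + 15·12 + 12·16 = 8
s_13 = 7·8 + 15·16 + 12·12 = 15
s_14 = 7·15 + 15·8 + 12·16 = 9
s_15 = 7·9 + 15·15 + 12·8 = 10
s_16 = 7·10 + 15·9 + 12·15 = 11
s_17 = 7·11 + 15·10 + 12·9 = 12
s_18 = 7·12 + 15·11 + 12·10 = 12
s_19 = 7·12 + 15·12 + 12·11 = 5
s_20 = 7·5 + 15·12 + 12·12 = 2
s_21 = 7·2 + 15·5 + 12·12 = 12
s_22 = 7·12 + 15·2 + 12·5 = 4
s_23 = 7·4 + 15·12 + 12·2 = 11
s_24 = 7·11 + 15·4 + 12·12 = 9
s_25 = 7·9 + 15·11 + 12·4 = 4
s_26 = 7·4 + 15·9 + 12·11 = 6
s_27 = 7·6 + 15·4 + 12·9 = 6
s_28 = 7·6 + 15·6 + 12·4 = 10
s_29 = 7·10 + 15·6 + 12·6 = 11
s_30 = 7·11 + 15·10 + 12·6 = 10
s_31 = 7·10 + 15·11 + 12·10 = 15
s_32 = 7·15 + 15·10 + 12·11 = 13
s_33 = 7·13 + 15·15 + 12·10 = 11
s_34 = 7·11 + 15·13 + 12·15 = 10
s_35 = 7·10 + 15·11 + 12·13 = 0
s_36 = 7·0 + 15·10 + 12·11 = 10
s_37 = 7·10 + 15·0 + 12·10 = 3
s_38 = 7·3 + 15·10 + 12·0 = 1
s_39 = 7·1 + 15·3 + 12·10 = 2
s_40 = 7·2 + 15·1 + 12·3 = 14
s_41 = 7·14 + 15·2 + 12·1 = 4
s_42 = 7·4 + 15·14 + 12·2 = 7
s_43 = 7·7 + 15·4 + 12·14 = 5
s_44 = 7·5 + 15·7 + 12·4 = 1
s_45 = 7·1 + 15·5 + 12·7 = 13
s_46 = 7·13 + 15·1 + 12·5 = 13
s_47 = 7·13 + 15·13 + 12·1 = 9
s_48 = 7·9 + 15·13 + 12·13 = 6
s_49 = 7·6 + 15·9 + 12·13 = 10
s_50 = 7·10 + 15·6 + 12·9 = 13
s_51 = 7·13 + 15·10 + 12·6 = 7
s_52 = 7·7 + 15·13 + 12·10 = 7
s_53 = 7·7 + 15·7 + 12·13 = 4
s_54 = 7·4 + 15·7 + 12·7 = 13
s_55 = 7·13 + 15·4 + 12·7 = 14
s_56 = 7·14 + 15·13 + 12·4 = 1
s_57 = 7·1 + 15·14 + 12·13 = 16
s_58 = 7·16 + 15·1 + 12·14 = 6
s_59 = 7·6 + 15·16 + 12·1 = 5
s_60 = 7·5 + 15·6 + 12·16 = 11
s_61 = 7·11 + 15·5 + 12·6 = 3
s_62 = 7·3 + 15·11 + 12·5 = 8
s_63 = 7·8 + 15·3 + 12·11 = 12
s_64 = 7·12 + 15·8 + 12·3 = 2
s_65 = 7·2 + 15·12 + 12·8 = 1
s_66 = 7·1 + 15·2 + 12·12 = 11
s_67 = 7·11 + 15·1 + 12·2 = 14
s_68 = 7·14 + 15·11 + 12·1 = 3
s_69 = 7·3 + 15·14 + 12·11 = 6
s_70 = 7·6 + 15·3 + 12·14 = 0
s_71 = 7·0 + 15·6 + 12·3 = 7
s_72 = 7·7 + 15·0 + 12·6 = 2
s_73 = 7·2 + 15·7 + 12·0 = 0
s_74 = 7·0 + 15·2 + 12·7 = 12
s_75 = 7·12 + 15·0 + 12·2 = 6
s_76 = 7·6 + 15·12 + 12·0 = 1
s_77 = 7·1 + 15·6 + 12·12 = 3
s_78 = 7·3 + 15·1 + 12·6 = 6
s_79 = 7·6 + 15·3 + 12·1 = 14
s_80 = 7·14 + 15·6 + 12·3 = 3
s_81 = 7·3 + 15·14 + 12·6 = 14
s_82 = 7·14 + 15·3 + 12·14 = 5
s_83 = 7·5 + 15·14 + 12·3 = 9
s_84 = 7·9 + 15·5 + 12·14 = 0
s_85 = 7·0 + 15·9 + 12·5 = 8
s_86 = 7·8 + 15·0 + 12·9 = 11
s_87 = 7·11 + 15·8 + 12·0 = 10
s_88 = 7·10 + 15·11 + 12·8 = 8
s_89 = 7·8 + 15·10 + 12·11 = 15
s_90 = 7·15 + 15·8 + 12·10 = 5
s_91 = 7·5 + 15·15 + 12·8 = 16
s_92 = 7·16 + 15·5 + 12·15 = 10
s_93 = 7·10 + 15·16 + 12·5 = 13
s_94 = 7·13 + 15·10 + 12·16 = 8
s_95 = 7·8 + 15·13 + 12·10 = 14
s_96 = 7·14 + 15·8 + 12·13 = 0
s_97 = 7·0 + 15·14 + 12·8 = 0
s_98 = 7·0 + 15·0 + 12·14 = 15
s_99 = 7·15 + 15·0 + 12·0 = 3
s_100 = 7·3 + 15·15 + 12·0 = 8
s_101 = 7·8 + 15·3 + 12·15 = 9
s_102 = 7·9 + 15·8 + 12·3 = 15
s_103 = 7·15 + 15·9 + 12·8 = 13
s_104 = 7·13 + 15·15 + 12·9 = 16
s_105 = 7·16 + 15·13 + 12·15 = 11
s_106 = 7·11 + 15·16 + 12·13 = 14
s_107 = 7·14 + 15·11 + 12·16 = 13
s_108 = 7·13 + 15·14 + 12·11 = 8
s_109 = 7·8 + 15·13 + 12·14 = 11
s_110 = 7·11 + 15·8 + 12·13 = 13
s_111 = 7·13 + 15·11 + 12·8 = 12
s_112 = 7·12 + 15·13 + 12·11 = 3
s_113 = 7·3 + 15·12 + 12·13 = 0
s_114 = 7·0 + 15·3 + 12·12 = 2
s_115 = 7·2 + 15·0 + 12·3 = 16
s_116 = 7·16 + 15·2 + 12·0 = 6
s_117 = 7·6 + 15·16 + 12·2 = 0
s_118 = 7·0 + 15·6 + 12·16 = 10
s_119 = 7·10 + 15·0 + 12·6 = 6
s_120 = 7·6 + 15·10 + 12·0 = 5
s_121 = 7·5 + 15·6 + 12·10 = 7
s_122 = 7·7 + 15·5 + 12·6 = 9
s_123 = 7·9 + 15·7 + 12·5 = 7
s_124 = 7·7 + 15·9 + 12·7 = 13
s_125 = 7·13 + 15·7 + 12·9 = 15
s_126 = 7·15 + 15·13 + 12·7 = 10
s_127 = 7·10 + 15·15 + 12·13 = 9
s_128 = 7·9 + 15·10 + 12·15 = 2
s_129 = 7·2 + 15·9 + 12·10 = 14
s_130 = 7·14 + 15·2 + 12·9 = 15
s_131 = 7·15 + 15·14 + 12·2 = 16
s_132 = 7·16 + 15·15 + 12·14 = 12
s_133 = 7·12 + 15·16 + 12·15 = 11
s_134 = 7·11 + 15·12 + 12·16 = 7

7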